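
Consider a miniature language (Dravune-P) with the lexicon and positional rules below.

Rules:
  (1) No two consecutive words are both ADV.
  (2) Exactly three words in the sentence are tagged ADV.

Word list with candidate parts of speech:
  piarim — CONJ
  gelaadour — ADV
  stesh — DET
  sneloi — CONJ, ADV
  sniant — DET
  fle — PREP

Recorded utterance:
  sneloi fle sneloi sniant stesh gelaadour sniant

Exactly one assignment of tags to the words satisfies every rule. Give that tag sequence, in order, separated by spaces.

Candidates per position — 1:sneloi {CONJ,ADV}; 2:fle {PREP}; 3:sneloi {CONJ,ADV}; 4:sniant {DET}; 5:stesh {DET}; 6:gelaadour {ADV}; 7:sniant {DET}.
Position 1: tagging it CONJ would leave rule 2 unsatisfiable, so it must be ADV.
Position 3: tagging it CONJ would leave rule 2 unsatisfiable, so it must be ADV.
The only consistent sequence is: ADV PREP ADV DET DET ADV DET.
Rule-by-rule: rule 1 ok; rule 2 ok.

ADV PREP ADV DET DET ADV DET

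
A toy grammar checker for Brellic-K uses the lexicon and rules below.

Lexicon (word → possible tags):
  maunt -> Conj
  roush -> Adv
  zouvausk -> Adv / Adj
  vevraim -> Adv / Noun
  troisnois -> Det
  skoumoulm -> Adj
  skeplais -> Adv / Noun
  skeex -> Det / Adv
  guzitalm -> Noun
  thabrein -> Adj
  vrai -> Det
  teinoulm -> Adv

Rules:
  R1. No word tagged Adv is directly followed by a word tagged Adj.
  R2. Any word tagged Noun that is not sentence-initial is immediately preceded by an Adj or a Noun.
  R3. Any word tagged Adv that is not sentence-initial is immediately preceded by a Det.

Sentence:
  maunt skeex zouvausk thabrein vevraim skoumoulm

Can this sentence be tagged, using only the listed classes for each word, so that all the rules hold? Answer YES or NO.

Candidates per position — 1:maunt {Conj}; 2:skeex {Det,Adv}; 3:zouvausk {Adv,Adj}; 4:thabrein {Adj}; 5:vevraim {Adv,Noun}; 6:skoumoulm {Adj}.
One satisfying assignment: Conj Det Adj Adj Noun Adj.
Check: rule 1 holds; rule 2 holds; rule 3 holds.

YES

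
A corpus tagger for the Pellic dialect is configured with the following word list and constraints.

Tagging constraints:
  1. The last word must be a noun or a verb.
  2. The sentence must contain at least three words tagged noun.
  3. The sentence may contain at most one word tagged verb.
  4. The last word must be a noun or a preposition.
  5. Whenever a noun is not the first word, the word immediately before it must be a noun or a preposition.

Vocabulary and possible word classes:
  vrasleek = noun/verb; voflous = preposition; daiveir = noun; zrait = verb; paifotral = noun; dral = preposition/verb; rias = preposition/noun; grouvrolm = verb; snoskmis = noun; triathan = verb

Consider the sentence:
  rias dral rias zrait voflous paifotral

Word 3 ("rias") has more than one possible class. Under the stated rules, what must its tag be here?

Candidates per position — 1:rias {preposition,noun}; 2:dral {preposition,verb}; 3:rias {preposition,noun}; 4:zrait {verb}; 5:voflous {preposition}; 6:paifotral {noun}.
Position 1: preposition is ruled out by rule 2; that leaves noun.
Position 2: verb is ruled out by rule 3; that leaves preposition.
Position 3: preposition is ruled out by rule 2; that leaves noun.
The only consistent sequence is: noun preposition noun verb preposition noun.
Check: rule 1 holds; rule 2 holds; rule 3 holds; rule 4 holds; rule 5 holds.

noun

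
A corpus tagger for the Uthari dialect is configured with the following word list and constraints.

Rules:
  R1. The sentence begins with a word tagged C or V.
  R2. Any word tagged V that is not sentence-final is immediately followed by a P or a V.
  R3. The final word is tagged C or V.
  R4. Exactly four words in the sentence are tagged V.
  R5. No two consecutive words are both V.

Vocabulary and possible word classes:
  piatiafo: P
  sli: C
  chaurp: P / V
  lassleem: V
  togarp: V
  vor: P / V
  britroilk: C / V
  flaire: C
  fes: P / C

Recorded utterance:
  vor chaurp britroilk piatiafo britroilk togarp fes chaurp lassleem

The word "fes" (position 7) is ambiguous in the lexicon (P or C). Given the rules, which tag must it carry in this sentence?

P

Candidates per position — 1:vor {P,V}; 2:chaurp {P,V}; 3:britroilk {C,V}; 4:piatiafo {P}; 5:britroilk {C,V}; 6:togarp {V}; 7:fes {P,C}; 8:chaurp {P,V}; 9:lassleem {V}.
Position 1: P is ruled out by rule 1; that leaves V.
Position 2: V is ruled out by rule 5; that leaves P.
Position 5: V is ruled out by rule 5; that leaves C.
Position 7: C is ruled out by rule 2; that leaves P.
Position 8: V is ruled out by rule 5; that leaves P.
Position 3: C is ruled out by rule 4; that leaves V.
The unique satisfying tagging is: V P V P C V P P V.
Check: rule 1 holds; rule 2 holds; rule 3 holds; rule 4 holds; rule 5 holds.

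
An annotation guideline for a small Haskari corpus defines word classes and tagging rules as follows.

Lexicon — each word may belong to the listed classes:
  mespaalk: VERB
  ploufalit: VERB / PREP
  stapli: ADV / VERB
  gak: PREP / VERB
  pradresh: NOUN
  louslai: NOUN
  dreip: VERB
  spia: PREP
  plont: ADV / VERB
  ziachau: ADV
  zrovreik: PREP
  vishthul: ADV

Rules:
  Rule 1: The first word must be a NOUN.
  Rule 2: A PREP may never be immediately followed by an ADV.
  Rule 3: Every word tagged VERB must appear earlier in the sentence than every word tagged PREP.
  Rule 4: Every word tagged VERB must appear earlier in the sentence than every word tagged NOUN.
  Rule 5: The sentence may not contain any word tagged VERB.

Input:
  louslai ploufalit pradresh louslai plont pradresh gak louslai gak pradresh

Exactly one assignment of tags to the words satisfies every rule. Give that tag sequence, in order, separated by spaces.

NOUN PREP NOUN NOUN ADV NOUN PREP NOUN PREP NOUN

Candidates per position — 1:louslai {NOUN}; 2:ploufalit {VERB,PREP}; 3:pradresh {NOUN}; 4:louslai {NOUN}; 5:plont {ADV,VERB}; 6:pradresh {NOUN}; 7:gak {PREP,VERB}; 8:louslai {NOUN}; 9:gak {PREP,VERB}; 10:pradresh {NOUN}.
At position 2, choosing VERB makes rule 4 impossible to satisfy; hence PREP.
At position 5, choosing VERB makes rule 3 impossible to satisfy; hence ADV.
At position 7, choosing VERB makes rule 3 impossible to satisfy; hence PREP.
At position 9, choosing VERB makes rule 3 impossible to satisfy; hence PREP.
So the tagging must be: NOUN PREP NOUN NOUN ADV NOUN PREP NOUN PREP NOUN.
Rule-by-rule: rule 1 holds; rule 2 holds; rule 3 holds; rule 4 holds; rule 5 holds.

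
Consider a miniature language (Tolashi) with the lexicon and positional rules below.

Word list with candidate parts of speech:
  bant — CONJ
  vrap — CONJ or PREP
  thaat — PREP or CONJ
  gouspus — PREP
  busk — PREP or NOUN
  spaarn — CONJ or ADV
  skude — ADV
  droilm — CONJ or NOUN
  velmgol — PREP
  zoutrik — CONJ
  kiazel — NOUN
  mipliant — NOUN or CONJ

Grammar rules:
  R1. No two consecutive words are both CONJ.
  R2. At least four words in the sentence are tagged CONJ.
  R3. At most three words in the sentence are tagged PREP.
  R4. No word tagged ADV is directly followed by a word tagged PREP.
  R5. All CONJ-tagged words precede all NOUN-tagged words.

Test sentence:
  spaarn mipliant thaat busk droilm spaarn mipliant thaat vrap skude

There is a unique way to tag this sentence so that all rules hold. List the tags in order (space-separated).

Candidates per position — 1:spaarn {CONJ,ADV}; 2:mipliant {NOUN,CONJ}; 3:thaat {PREP,CONJ}; 4:busk {PREP,NOUN}; 5:droilm {CONJ,NOUN}; 6:spaarn {CONJ,ADV}; 7:mipliant {NOUN,CONJ}; 8:thaat {PREP,CONJ}; 9:vrap {CONJ,PREP}; 10:skude {ADV}.
The remaining ambiguous positions (1, 2, 3, 4, 5, 6, 7, 8, 9) are resolved jointly — only one combination satisfies every rule.
So the tagging must be: ADV CONJ PREP PREP CONJ ADV CONJ PREP CONJ ADV.
Check: rule 1 holds; rule 2 holds; rule 3 holds; rule 4 holds; rule 5 holds.

ADV CONJ PREP PREP CONJ ADV CONJ PREP CONJ ADV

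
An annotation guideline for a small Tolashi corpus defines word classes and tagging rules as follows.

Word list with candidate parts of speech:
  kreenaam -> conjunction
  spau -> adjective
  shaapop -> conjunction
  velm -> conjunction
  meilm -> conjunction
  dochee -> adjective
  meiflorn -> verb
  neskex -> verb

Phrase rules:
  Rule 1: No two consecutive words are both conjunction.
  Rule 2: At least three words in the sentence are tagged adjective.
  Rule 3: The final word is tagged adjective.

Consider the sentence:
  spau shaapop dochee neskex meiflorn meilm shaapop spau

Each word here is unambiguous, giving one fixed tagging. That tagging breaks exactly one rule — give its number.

Fixed tagging: adjective conjunction adjective verb verb conjunction conjunction adjective.
Applying the rules: R1 fail, R2 pass, R3 pass.
Only rule 1 fails.

1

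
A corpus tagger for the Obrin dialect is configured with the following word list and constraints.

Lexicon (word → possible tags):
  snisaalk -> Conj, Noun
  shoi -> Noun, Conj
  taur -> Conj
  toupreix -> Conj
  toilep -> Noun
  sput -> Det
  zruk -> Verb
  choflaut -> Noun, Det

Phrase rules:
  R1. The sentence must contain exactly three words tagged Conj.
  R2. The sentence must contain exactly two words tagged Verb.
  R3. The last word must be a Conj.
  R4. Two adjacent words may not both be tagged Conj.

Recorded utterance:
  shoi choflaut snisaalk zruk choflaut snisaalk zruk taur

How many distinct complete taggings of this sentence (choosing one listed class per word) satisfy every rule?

Candidates per position — 1:shoi {Noun,Conj}; 2:choflaut {Noun,Det}; 3:snisaalk {Conj,Noun}; 4:zruk {Verb}; 5:choflaut {Noun,Det}; 6:snisaalk {Conj,Noun}; 7:zruk {Verb}; 8:taur {Conj}.
There are 32 candidate sequences in total.
Checking each against the rules leaves 12 sequences.
Count = 12.

12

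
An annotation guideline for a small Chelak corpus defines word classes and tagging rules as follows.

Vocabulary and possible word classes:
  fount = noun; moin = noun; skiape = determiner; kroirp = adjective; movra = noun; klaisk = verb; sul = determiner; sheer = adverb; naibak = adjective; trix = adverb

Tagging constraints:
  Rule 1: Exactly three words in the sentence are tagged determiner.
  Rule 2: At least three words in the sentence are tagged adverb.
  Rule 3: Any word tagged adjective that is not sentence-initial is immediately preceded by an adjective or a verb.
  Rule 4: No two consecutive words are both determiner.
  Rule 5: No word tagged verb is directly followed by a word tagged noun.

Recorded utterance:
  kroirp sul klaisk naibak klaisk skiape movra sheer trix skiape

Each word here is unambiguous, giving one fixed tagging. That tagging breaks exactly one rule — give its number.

2

Fixed tagging: adjective determiner verb adjective verb determiner noun adverb adverb determiner.
Applying the rules: R1 ok, R2 fails, R3 ok, R4 ok, R5 ok.
Only rule 2 fails.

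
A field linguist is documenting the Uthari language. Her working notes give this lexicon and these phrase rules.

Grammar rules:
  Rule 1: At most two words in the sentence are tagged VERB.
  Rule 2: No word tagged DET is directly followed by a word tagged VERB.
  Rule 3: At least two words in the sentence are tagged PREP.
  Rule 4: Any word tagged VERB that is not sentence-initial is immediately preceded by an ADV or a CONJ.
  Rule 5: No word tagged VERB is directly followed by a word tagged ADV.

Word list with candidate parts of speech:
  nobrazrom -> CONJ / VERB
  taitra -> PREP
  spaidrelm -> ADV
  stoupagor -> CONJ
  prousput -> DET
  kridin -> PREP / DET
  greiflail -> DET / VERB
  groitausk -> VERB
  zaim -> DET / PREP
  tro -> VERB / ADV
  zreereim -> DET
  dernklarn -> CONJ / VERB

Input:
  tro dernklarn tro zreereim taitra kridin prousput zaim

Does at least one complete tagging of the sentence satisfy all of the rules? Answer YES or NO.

YES

Candidates per position — 1:tro {VERB,ADV}; 2:dernklarn {CONJ,VERB}; 3:tro {VERB,ADV}; 4:zreereim {DET}; 5:taitra {PREP}; 6:kridin {PREP,DET}; 7:prousput {DET}; 8:zaim {DET,PREP}.
One satisfying assignment: VERB CONJ ADV DET PREP DET DET PREP.
Checking: rule 1 holds; rule 2 holds; rule 3 holds; rule 4 holds; rule 5 holds.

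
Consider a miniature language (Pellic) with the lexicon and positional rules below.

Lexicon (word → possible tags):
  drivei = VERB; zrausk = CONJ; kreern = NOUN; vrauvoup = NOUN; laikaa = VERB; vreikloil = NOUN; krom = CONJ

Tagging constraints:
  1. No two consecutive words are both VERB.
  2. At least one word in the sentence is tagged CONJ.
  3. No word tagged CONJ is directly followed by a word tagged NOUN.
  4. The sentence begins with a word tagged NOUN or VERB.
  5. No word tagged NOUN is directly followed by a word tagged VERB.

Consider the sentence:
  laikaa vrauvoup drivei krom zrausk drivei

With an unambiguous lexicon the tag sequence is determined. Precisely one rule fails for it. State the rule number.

5

Fixed tagging: VERB NOUN VERB CONJ CONJ VERB.
Rule check: R1 ✓, R2 ✓, R3 ✓, R4 ✓, R5 ✗.
Only rule 5 fails.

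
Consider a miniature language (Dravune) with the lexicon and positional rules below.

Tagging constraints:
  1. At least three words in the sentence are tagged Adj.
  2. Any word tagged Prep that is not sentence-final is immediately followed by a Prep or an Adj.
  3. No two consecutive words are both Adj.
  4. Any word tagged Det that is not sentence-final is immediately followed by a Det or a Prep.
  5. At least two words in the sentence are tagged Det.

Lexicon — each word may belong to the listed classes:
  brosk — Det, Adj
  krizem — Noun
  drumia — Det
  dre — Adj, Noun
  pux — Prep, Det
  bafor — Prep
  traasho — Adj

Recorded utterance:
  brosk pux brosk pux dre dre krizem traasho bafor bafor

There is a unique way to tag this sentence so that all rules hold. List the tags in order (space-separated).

Adj Det Det Prep Adj Noun Noun Adj Prep Prep

Candidates per position — 1:brosk {Det,Adj}; 2:pux {Prep,Det}; 3:brosk {Det,Adj}; 4:pux {Prep,Det}; 5:dre {Adj,Noun}; 6:dre {Adj,Noun}; 7:krizem {Noun}; 8:traasho {Adj}; 9:bafor {Prep}; 10:bafor {Prep}.
Word 4 cannot be Det — rule 4 would then fail for every completion. It is Prep.
Word 5 cannot be Noun — rule 2 would then fail for every completion. It is Adj.
Word 6 cannot be Adj — rule 3 would then fail for every completion. It is Noun.
The remaining ambiguous positions (1, 2, 3) are resolved jointly — only one combination satisfies every rule.
The only consistent sequence is: Adj Det Det Prep Adj Noun Noun Adj Prep Prep.
Checking: rule 1 ✓; rule 2 ✓; rule 3 ✓; rule 4 ✓; rule 5 ✓.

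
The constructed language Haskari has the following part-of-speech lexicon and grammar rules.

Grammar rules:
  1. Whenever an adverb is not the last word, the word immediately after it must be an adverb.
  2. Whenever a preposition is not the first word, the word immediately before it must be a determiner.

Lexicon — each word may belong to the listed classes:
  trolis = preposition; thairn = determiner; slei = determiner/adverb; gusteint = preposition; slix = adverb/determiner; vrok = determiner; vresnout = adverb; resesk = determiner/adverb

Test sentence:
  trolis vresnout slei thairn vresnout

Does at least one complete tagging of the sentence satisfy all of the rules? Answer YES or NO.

Candidates per position — 1:trolis {preposition}; 2:vresnout {adverb}; 3:slei {determiner,adverb}; 4:thairn {determiner}; 5:vresnout {adverb}.
Rule 1 cannot be satisfied by any choice of tags from the lexicon.
So there is no consistent tagging.

NO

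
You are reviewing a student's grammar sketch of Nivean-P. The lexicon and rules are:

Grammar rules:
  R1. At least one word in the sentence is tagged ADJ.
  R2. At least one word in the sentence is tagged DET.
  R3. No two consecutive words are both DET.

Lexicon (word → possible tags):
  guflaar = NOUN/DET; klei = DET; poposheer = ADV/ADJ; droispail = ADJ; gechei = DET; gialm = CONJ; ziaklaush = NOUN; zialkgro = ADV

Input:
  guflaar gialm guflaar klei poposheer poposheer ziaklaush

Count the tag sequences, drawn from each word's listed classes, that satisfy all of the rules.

6

Candidates per position — 1:guflaar {NOUN,DET}; 2:gialm {CONJ}; 3:guflaar {NOUN,DET}; 4:klei {DET}; 5:poposheer {ADV,ADJ}; 6:poposheer {ADV,ADJ}; 7:ziaklaush {NOUN}.
There are 16 candidate sequences in total.
Checking each against the rules leaves 6 sequences.
Count = 6.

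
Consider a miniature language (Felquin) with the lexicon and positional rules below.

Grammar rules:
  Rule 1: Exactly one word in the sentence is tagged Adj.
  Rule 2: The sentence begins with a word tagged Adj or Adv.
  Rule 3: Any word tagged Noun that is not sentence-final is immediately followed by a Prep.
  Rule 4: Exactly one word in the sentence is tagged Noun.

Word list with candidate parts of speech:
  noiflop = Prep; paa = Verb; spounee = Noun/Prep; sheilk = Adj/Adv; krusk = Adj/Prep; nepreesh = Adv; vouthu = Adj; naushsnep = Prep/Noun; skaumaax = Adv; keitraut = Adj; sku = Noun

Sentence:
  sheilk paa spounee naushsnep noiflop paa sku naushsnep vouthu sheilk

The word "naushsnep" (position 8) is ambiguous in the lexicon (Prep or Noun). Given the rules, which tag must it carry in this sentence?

Candidates per position — 1:sheilk {Adj,Adv}; 2:paa {Verb}; 3:spounee {Noun,Prep}; 4:naushsnep {Prep,Noun}; 5:noiflop {Prep}; 6:paa {Verb}; 7:sku {Noun}; 8:naushsnep {Prep,Noun}; 9:vouthu {Adj}; 10:sheilk {Adj,Adv}.
Position 1: tagging it Adj would leave rule 1 unsatisfiable, so it must be Adv.
Position 3: tagging it Noun would leave rule 4 unsatisfiable, so it must be Prep.
Position 4: tagging it Noun would leave rule 4 unsatisfiable, so it must be Prep.
Position 8: tagging it Noun would leave rule 3 unsatisfiable, so it must be Prep.
Position 10: tagging it Adj would leave rule 1 unsatisfiable, so it must be Adv.
So the tagging must be: Adv Verb Prep Prep Prep Verb Noun Prep Adj Adv.
Checking: rule 1 satisfied; rule 2 satisfied; rule 3 satisfied; rule 4 satisfied.

Prep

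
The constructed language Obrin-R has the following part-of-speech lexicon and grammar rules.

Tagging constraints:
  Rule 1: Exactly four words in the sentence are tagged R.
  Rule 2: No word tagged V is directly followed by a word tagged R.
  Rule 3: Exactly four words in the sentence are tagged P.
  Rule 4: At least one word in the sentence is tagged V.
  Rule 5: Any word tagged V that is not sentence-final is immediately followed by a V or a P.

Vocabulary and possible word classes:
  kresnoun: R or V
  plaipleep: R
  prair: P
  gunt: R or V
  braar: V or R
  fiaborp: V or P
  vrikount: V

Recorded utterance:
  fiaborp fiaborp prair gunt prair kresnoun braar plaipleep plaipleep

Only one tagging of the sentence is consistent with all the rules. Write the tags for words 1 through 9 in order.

Candidates per position — 1:fiaborp {V,P}; 2:fiaborp {V,P}; 3:prair {P}; 4:gunt {R,V}; 5:prair {P}; 6:kresnoun {R,V}; 7:braar {V,R}; 8:plaipleep {R}; 9:plaipleep {R}.
Position 1: V is ruled out by rule 3; that leaves P.
Position 2: V is ruled out by rule 3; that leaves P.
Position 6: V is ruled out by rule 2; that leaves R.
Position 7: V is ruled out by rule 2; that leaves R.
Position 4: R is ruled out by rule 1; that leaves V.
So the tagging must be: P P P V P R R R R.
Verifying each rule — rule 1 holds; rule 2 holds; rule 3 holds; rule 4 holds; rule 5 holds.

P P P V P R R R R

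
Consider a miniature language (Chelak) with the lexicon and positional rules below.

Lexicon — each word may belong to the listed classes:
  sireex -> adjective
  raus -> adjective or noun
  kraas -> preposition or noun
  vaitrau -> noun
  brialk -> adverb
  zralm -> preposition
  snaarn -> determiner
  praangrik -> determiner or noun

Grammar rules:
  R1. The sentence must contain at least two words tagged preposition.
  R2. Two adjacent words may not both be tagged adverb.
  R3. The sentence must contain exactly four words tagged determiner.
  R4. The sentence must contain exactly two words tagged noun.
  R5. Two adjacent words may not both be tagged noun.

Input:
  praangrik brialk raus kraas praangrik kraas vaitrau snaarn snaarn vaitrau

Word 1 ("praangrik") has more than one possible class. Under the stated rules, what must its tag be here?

determiner

Candidates per position — 1:praangrik {determiner,noun}; 2:brialk {adverb}; 3:raus {adjective,noun}; 4:kraas {preposition,noun}; 5:praangrik {determiner,noun}; 6:kraas {preposition,noun}; 7:vaitrau {noun}; 8:snaarn {determiner}; 9:snaarn {determiner}; 10:vaitrau {noun}.
Position 1: tagging it noun would leave rule 3 unsatisfiable, so it must be determiner.
Position 3: tagging it noun would leave rule 4 unsatisfiable, so it must be adjective.
Position 4: tagging it noun would leave rule 1 unsatisfiable, so it must be preposition.
Position 5: tagging it noun would leave rule 3 unsatisfiable, so it must be determiner.
Position 6: tagging it noun would leave rule 1 unsatisfiable, so it must be preposition.
The only consistent sequence is: determiner adverb adjective preposition determiner preposition noun determiner determiner noun.
Verifying each rule — rule 1 ✓; rule 2 ✓; rule 3 ✓; rule 4 ✓; rule 5 ✓.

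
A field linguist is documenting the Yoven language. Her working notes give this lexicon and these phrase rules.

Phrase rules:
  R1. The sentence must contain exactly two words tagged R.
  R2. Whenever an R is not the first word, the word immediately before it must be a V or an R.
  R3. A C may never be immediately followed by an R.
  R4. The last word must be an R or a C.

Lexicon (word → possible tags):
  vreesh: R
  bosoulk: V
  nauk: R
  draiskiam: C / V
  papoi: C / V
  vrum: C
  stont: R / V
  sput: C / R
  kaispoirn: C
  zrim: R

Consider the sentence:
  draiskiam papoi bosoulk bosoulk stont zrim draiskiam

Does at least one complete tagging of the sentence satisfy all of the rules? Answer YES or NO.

Candidates per position — 1:draiskiam {C,V}; 2:papoi {C,V}; 3:bosoulk {V}; 4:bosoulk {V}; 5:stont {R,V}; 6:zrim {R}; 7:draiskiam {C,V}.
One satisfying assignment: V C V V R R C.
Rule-by-rule: rule 1 holds; rule 2 holds; rule 3 holds; rule 4 holds.

YES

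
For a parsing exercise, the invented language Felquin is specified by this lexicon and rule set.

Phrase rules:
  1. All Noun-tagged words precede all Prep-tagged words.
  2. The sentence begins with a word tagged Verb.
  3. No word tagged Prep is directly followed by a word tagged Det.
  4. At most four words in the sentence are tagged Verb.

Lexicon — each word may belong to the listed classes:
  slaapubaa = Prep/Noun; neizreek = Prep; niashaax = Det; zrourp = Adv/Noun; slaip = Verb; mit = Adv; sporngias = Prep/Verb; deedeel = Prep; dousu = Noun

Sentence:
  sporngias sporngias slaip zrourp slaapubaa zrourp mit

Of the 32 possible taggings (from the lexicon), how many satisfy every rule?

Candidates per position — 1:sporngias {Prep,Verb}; 2:sporngias {Prep,Verb}; 3:slaip {Verb}; 4:zrourp {Adv,Noun}; 5:slaapubaa {Prep,Noun}; 6:zrourp {Adv,Noun}; 7:mit {Adv}.
There are 32 candidate sequences in total.
Checking each against the rules leaves 7 sequences.
Count = 7.

7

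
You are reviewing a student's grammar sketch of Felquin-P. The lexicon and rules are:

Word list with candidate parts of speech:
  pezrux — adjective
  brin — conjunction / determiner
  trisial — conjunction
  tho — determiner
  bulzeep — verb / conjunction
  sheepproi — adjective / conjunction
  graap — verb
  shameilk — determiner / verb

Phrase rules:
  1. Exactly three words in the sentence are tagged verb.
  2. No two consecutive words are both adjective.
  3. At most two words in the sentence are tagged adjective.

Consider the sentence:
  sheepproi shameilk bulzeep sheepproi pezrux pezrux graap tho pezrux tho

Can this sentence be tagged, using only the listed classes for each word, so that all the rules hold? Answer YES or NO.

Candidates per position — 1:sheepproi {adjective,conjunction}; 2:shameilk {determiner,verb}; 3:bulzeep {verb,conjunction}; 4:sheepproi {adjective,conjunction}; 5:pezrux {adjective}; 6:pezrux {adjective}; 7:graap {verb}; 8:tho {determiner}; 9:pezrux {adjective}; 10:tho {determiner}.
Rule 2 cannot be satisfied by any choice of tags from the lexicon.
So there is no consistent tagging.

NO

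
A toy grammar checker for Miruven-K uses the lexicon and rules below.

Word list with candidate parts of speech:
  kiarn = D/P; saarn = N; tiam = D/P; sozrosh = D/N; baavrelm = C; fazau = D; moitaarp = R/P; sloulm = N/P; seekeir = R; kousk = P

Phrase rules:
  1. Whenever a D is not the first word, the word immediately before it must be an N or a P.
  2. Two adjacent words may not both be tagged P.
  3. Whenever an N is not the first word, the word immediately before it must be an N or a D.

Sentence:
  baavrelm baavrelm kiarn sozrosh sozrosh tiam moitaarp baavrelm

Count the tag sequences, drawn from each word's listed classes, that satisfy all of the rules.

Candidates per position — 1:baavrelm {C}; 2:baavrelm {C}; 3:kiarn {D,P}; 4:sozrosh {D,N}; 5:sozrosh {D,N}; 6:tiam {D,P}; 7:moitaarp {R,P}; 8:baavrelm {C}.
There are 32 candidate sequences in total.
The sequences that satisfy every rule: C C P D N D R C; C C P D N D P C; C C P D N P R C.
Count = 3.

3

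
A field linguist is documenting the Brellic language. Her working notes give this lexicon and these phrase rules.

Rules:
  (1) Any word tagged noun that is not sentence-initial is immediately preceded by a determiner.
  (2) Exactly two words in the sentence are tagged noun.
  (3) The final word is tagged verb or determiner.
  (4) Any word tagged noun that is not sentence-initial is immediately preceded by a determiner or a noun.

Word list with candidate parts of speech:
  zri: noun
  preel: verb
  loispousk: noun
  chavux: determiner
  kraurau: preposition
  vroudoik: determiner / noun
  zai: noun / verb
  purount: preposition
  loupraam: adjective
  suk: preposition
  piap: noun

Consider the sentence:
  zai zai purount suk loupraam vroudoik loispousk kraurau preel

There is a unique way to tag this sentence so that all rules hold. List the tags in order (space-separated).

Candidates per position — 1:zai {noun,verb}; 2:zai {noun,verb}; 3:purount {preposition}; 4:suk {preposition}; 5:loupraam {adjective}; 6:vroudoik {determiner,noun}; 7:loispousk {noun}; 8:kraurau {preposition}; 9:preel {verb}.
At position 2, choosing noun makes rule 1 impossible to satisfy; hence verb.
At position 6, choosing noun makes rule 1 impossible to satisfy; hence determiner.
At position 1, choosing verb makes rule 2 impossible to satisfy; hence noun.
The only consistent sequence is: noun verb preposition preposition adjective determiner noun preposition verb.
Checking: rule 1 satisfied; rule 2 satisfied; rule 3 satisfied; rule 4 satisfied.

noun verb preposition preposition adjective determiner noun preposition verb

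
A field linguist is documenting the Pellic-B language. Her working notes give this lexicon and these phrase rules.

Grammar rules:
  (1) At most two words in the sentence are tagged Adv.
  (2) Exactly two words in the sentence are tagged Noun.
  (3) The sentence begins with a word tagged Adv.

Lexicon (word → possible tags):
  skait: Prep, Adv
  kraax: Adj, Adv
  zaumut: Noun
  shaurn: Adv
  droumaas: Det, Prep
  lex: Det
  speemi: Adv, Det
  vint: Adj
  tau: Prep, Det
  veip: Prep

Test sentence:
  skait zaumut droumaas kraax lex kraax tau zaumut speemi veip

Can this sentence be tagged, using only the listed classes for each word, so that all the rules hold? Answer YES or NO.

YES

Candidates per position — 1:skait {Prep,Adv}; 2:zaumut {Noun}; 3:droumaas {Det,Prep}; 4:kraax {Adj,Adv}; 5:lex {Det}; 6:kraax {Adj,Adv}; 7:tau {Prep,Det}; 8:zaumut {Noun}; 9:speemi {Adv,Det}; 10:veip {Prep}.
One satisfying assignment: Adv Noun Det Adj Det Adj Det Noun Det Prep.
Check: rule 1 ✓; rule 2 ✓; rule 3 ✓.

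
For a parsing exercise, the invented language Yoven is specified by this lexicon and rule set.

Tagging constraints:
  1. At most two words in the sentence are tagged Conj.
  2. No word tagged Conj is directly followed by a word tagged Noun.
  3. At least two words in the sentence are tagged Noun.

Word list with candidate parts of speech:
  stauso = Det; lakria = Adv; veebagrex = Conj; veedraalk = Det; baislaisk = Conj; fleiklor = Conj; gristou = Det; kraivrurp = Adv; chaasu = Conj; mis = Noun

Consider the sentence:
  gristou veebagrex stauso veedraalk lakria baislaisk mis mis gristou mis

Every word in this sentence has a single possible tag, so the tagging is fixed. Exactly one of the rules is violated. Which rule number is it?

Fixed tagging: Det Conj Det Det Adv Conj Noun Noun Det Noun.
Rule check: R1 pass, R2 fail, R3 pass.
Only rule 2 fails.

2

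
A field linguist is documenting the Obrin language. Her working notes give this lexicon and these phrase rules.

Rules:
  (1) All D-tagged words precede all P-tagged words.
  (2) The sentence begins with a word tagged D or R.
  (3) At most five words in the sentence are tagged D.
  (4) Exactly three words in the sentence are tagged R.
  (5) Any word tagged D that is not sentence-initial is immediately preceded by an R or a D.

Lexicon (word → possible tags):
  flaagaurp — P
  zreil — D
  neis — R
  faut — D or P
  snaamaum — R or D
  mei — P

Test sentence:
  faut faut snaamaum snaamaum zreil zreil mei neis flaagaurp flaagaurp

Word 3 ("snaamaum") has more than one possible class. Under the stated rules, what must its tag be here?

Candidates per position — 1:faut {D,P}; 2:faut {D,P}; 3:snaamaum {R,D}; 4:snaamaum {R,D}; 5:zreil {D}; 6:zreil {D}; 7:mei {P}; 8:neis {R}; 9:flaagaurp {P}; 10:flaagaurp {P}.
If word 1 were P, no tagging could satisfy rule 1; so word 1 is D.
If word 2 were P, no tagging could satisfy rule 1; so word 2 is D.
If word 3 were D, no tagging could satisfy rule 4; so word 3 is R.
If word 4 were D, no tagging could satisfy rule 4; so word 4 is R.
That leaves exactly one tagging: D D R R D D P R P P.
Rule-by-rule: rule 1 holds; rule 2 holds; rule 3 holds; rule 4 holds; rule 5 holds.

R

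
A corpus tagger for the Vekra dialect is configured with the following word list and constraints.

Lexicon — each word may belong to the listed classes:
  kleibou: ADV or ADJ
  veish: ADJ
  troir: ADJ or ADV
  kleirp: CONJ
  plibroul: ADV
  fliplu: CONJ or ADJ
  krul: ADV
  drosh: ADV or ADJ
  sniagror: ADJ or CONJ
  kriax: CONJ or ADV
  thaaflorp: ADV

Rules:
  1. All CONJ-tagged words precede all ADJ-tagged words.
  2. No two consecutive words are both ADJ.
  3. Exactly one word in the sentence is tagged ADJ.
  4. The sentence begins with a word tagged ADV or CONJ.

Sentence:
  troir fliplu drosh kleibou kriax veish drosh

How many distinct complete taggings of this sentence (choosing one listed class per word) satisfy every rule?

Candidates per position — 1:troir {ADJ,ADV}; 2:fliplu {CONJ,ADJ}; 3:drosh {ADV,ADJ}; 4:kleibou {ADV,ADJ}; 5:kriax {CONJ,ADV}; 6:veish {ADJ}; 7:drosh {ADV,ADJ}.
There are 64 candidate sequences in total.
The sequences that satisfy every rule: ADV CONJ ADV ADV CONJ ADJ ADV; ADV CONJ ADV ADV ADV ADJ ADV.
Count = 2.

2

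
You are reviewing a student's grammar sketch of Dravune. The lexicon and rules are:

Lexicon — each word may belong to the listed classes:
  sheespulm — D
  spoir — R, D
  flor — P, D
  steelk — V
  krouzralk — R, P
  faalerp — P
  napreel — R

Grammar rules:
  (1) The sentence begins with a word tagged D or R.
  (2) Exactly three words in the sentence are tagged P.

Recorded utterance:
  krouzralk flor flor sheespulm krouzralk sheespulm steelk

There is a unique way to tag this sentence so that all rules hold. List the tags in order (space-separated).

R P P D P D V

Candidates per position — 1:krouzralk {R,P}; 2:flor {P,D}; 3:flor {P,D}; 4:sheespulm {D}; 5:krouzralk {R,P}; 6:sheespulm {D}; 7:steelk {V}.
Position 1: tagging it P would leave rule 1 unsatisfiable, so it must be R.
Position 2: tagging it D would leave rule 2 unsatisfiable, so it must be P.
Position 3: tagging it D would leave rule 2 unsatisfiable, so it must be P.
Position 5: tagging it R would leave rule 2 unsatisfiable, so it must be P.
So the tagging must be: R P P D P D V.
Rule-by-rule: rule 1 ok; rule 2 ok.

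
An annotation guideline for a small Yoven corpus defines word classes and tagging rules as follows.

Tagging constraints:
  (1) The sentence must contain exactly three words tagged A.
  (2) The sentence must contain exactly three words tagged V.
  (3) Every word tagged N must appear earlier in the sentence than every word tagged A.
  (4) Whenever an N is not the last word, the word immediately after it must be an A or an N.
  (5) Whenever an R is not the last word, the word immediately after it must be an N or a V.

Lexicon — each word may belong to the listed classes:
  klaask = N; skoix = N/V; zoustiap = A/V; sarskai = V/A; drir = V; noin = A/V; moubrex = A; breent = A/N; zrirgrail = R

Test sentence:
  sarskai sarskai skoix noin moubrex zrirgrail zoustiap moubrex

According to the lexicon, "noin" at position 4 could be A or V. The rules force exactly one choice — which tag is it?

A

Candidates per position — 1:sarskai {V,A}; 2:sarskai {V,A}; 3:skoix {N,V}; 4:noin {A,V}; 5:moubrex {A}; 6:zrirgrail {R}; 7:zoustiap {A,V}; 8:moubrex {A}.
Word 7 cannot be A — rule 5 would then fail for every completion. It is V.
Position 4: the remaining choice is settled jointly with positions 1, 2, 3 — only A at position 4 is part of a tagging that satisfies every rule.
So the tagging must be: V V N A A R V A.
Check: rule 1 ok; rule 2 ok; rule 3 ok; rule 4 ok; rule 5 ok.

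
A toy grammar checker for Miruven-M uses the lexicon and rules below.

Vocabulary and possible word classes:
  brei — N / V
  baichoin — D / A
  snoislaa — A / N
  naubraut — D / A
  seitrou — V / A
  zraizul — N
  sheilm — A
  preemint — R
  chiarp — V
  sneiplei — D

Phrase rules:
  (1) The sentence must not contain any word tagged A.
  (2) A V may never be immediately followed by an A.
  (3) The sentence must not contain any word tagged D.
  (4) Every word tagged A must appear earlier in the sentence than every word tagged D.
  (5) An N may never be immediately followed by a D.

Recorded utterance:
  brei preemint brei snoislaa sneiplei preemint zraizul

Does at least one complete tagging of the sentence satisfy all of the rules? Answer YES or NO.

NO

Candidates per position — 1:brei {N,V}; 2:preemint {R}; 3:brei {N,V}; 4:snoislaa {A,N}; 5:sneiplei {D}; 6:preemint {R}; 7:zraizul {N}.
Rule 3 cannot be satisfied by any choice of tags from the lexicon.
So there is no consistent tagging.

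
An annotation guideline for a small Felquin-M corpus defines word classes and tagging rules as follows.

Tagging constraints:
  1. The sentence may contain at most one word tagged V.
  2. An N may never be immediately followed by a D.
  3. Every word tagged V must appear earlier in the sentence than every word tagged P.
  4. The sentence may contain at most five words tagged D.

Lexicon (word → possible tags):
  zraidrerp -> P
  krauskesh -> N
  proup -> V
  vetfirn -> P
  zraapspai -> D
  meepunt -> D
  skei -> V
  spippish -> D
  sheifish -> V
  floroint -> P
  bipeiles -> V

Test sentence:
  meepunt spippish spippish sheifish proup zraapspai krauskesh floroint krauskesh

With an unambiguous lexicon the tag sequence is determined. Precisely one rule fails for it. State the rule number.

1

Fixed tagging: D D D V V D N P N.
Applying the rules: R1 violated, R2 holds, R3 holds, R4 holds.
Only rule 1 fails.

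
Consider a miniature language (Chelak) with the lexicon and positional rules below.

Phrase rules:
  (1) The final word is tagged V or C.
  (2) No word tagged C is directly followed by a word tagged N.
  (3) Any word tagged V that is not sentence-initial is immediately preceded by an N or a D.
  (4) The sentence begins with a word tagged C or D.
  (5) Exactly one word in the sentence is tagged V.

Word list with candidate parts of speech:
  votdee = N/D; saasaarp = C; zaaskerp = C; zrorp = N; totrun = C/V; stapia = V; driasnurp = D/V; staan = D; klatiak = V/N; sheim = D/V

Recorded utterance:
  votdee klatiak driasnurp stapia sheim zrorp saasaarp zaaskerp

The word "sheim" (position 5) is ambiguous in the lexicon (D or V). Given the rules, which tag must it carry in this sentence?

D

Candidates per position — 1:votdee {N,D}; 2:klatiak {V,N}; 3:driasnurp {D,V}; 4:stapia {V}; 5:sheim {D,V}; 6:zrorp {N}; 7:saasaarp {C}; 8:zaaskerp {C}.
Position 1: tagging it N would leave rule 4 unsatisfiable, so it must be D.
Position 2: tagging it V would leave rule 5 unsatisfiable, so it must be N.
Position 3: tagging it V would leave rule 3 unsatisfiable, so it must be D.
Position 5: tagging it V would leave rule 3 unsatisfiable, so it must be D.
The only consistent sequence is: D N D V D N C C.
Verifying each rule — rule 1 holds; rule 2 holds; rule 3 holds; rule 4 holds; rule 5 holds.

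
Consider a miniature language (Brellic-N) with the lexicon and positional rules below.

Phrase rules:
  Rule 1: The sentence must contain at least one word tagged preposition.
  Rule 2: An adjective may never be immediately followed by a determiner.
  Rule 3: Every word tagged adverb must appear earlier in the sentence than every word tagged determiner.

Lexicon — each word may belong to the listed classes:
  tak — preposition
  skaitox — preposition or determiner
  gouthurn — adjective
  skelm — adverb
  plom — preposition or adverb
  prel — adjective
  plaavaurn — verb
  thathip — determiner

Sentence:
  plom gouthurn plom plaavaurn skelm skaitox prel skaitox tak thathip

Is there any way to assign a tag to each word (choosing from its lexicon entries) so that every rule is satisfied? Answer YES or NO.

Candidates per position — 1:plom {preposition,adverb}; 2:gouthurn {adjective}; 3:plom {preposition,adverb}; 4:plaavaurn {verb}; 5:skelm {adverb}; 6:skaitox {preposition,determiner}; 7:prel {adjective}; 8:skaitox {preposition,determiner}; 9:tak {preposition}; 10:thathip {determiner}.
One satisfying assignment: adverb adjective preposition verb adverb preposition adjective preposition preposition determiner.
Check: rule 1 satisfied; rule 2 satisfied; rule 3 satisfied.

YES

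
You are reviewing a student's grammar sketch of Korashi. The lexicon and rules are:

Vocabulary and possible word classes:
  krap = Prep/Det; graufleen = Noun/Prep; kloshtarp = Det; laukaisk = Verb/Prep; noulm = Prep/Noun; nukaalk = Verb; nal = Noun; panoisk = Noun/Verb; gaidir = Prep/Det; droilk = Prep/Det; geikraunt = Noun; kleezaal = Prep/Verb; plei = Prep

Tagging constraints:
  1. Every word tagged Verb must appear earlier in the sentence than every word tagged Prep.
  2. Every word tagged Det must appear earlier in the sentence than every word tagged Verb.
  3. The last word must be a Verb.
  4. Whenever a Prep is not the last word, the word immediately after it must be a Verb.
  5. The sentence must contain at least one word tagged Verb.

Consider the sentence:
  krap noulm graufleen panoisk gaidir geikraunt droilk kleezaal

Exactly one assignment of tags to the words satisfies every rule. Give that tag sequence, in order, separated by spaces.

Det Noun Noun Noun Det Noun Det Verb

Candidates per position — 1:krap {Prep,Det}; 2:noulm {Prep,Noun}; 3:graufleen {Noun,Prep}; 4:panoisk {Noun,Verb}; 5:gaidir {Prep,Det}; 6:geikraunt {Noun}; 7:droilk {Prep,Det}; 8:kleezaal {Prep,Verb}.
At position 1, choosing Prep makes rule 4 impossible to satisfy; hence Det.
At position 2, choosing Prep makes rule 4 impossible to satisfy; hence Noun.
At position 5, choosing Prep makes rule 4 impossible to satisfy; hence Det.
At position 8, choosing Prep makes rule 3 impossible to satisfy; hence Verb.
At position 3, choosing Prep makes rule 1 impossible to satisfy; hence Noun.
At position 4, choosing Verb makes rule 2 impossible to satisfy; hence Noun.
At position 7, choosing Prep makes rule 1 impossible to satisfy; hence Det.
The unique satisfying tagging is: Det Noun Noun Noun Det Noun Det Verb.
Verifying each rule — rule 1 satisfied; rule 2 satisfied; rule 3 satisfied; rule 4 satisfied; rule 5 satisfied.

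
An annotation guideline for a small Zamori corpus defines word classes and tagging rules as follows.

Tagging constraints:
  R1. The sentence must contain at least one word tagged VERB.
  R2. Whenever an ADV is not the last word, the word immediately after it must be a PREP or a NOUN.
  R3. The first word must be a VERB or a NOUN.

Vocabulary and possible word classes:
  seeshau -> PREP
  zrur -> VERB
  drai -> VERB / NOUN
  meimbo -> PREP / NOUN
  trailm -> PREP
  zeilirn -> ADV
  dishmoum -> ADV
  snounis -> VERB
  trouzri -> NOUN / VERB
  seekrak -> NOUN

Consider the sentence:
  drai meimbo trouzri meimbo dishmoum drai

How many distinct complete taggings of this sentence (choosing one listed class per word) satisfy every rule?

Candidates per position — 1:drai {VERB,NOUN}; 2:meimbo {PREP,NOUN}; 3:trouzri {NOUN,VERB}; 4:meimbo {PREP,NOUN}; 5:dishmoum {ADV}; 6:drai {VERB,NOUN}.
There are 32 candidate sequences in total.
Checking each against the rules leaves 12 sequences.
Count = 12.

12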